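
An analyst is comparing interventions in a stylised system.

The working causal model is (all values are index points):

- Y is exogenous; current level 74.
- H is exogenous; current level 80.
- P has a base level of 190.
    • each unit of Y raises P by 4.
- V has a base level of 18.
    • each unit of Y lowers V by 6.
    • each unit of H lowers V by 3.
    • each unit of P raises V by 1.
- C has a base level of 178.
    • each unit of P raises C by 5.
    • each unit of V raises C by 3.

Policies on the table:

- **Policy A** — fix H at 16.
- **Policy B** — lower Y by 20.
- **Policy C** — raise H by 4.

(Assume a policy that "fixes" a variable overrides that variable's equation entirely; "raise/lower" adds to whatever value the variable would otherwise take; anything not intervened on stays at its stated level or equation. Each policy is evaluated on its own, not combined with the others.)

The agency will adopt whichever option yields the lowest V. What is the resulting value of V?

-192

Policy A (H := 16):
  Y = 74
  H = 16
  P = 190 + 4·74 = 486
  V = 18 − 6·74 − 3·16 + 486 = 12
Policy B (Y − 20):
  Y = 74 − 20 = 54
  H = 80
  P = 190 + 4·54 = 406
  V = 18 − 6·54 − 3·80 + 406 = -140
Policy C (H + 4):
  Y = 74
  H = 80 + 4 = 84
  P = 190 + 4·74 = 486
  V = 18 − 6·74 − 3·84 + 486 = -192
Comparing — Policy A: V=12, Policy B: V=-140, Policy C: V=-192. Lowest is -192 (Policy C).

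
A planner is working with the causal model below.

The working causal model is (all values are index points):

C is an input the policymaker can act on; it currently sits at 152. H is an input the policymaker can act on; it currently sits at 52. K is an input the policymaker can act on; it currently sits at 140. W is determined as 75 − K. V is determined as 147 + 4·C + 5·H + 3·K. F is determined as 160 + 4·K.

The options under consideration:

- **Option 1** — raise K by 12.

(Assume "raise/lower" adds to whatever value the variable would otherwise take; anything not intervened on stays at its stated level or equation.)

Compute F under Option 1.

768

Option 1 (K + 12):
  K = 140 + 12 = 152
  F = 160 + 4·152 = 768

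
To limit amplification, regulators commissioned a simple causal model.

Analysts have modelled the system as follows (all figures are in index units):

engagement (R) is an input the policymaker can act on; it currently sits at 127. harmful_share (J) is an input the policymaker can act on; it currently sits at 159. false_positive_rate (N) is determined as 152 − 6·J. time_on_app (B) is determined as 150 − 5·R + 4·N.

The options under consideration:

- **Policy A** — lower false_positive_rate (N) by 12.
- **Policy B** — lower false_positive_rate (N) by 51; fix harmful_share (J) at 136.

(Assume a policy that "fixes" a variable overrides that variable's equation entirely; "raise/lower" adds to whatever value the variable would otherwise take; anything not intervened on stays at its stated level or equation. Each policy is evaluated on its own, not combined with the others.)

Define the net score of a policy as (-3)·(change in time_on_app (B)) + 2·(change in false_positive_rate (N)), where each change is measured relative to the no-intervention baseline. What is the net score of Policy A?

Baseline:
  R = 127
  J = 159
  N = 152 − 6·159 = -802
  B = 150 − 5·127 + 4·(-802) = -3693
Policy A (N − 12):
  R = 127
  J = 159
  N = 152 − 6·159 (−12 from intervention) = -814
  B = 150 − 5·127 + 4·(-814) = -3741
ΔB = -3741 − (-3693) = -48; ΔN = -814 − (-802) = -12
Score = (-3)·(-48) + 2·(-12) = 120

120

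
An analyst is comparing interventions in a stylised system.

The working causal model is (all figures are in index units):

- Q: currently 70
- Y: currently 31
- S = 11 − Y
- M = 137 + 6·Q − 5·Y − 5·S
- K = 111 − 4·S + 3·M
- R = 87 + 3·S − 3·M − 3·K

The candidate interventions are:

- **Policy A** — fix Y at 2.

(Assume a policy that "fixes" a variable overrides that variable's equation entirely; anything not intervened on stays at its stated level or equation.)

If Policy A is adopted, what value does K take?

Policy A (Y := 2):
  Q = 70
  Y = 2
  S = 11 − 2 = 9
  M = 137 + 6·70 − 5·2 − 5·9 = 502
  K = 111 − 4·9 + 3·502 = 1581

1581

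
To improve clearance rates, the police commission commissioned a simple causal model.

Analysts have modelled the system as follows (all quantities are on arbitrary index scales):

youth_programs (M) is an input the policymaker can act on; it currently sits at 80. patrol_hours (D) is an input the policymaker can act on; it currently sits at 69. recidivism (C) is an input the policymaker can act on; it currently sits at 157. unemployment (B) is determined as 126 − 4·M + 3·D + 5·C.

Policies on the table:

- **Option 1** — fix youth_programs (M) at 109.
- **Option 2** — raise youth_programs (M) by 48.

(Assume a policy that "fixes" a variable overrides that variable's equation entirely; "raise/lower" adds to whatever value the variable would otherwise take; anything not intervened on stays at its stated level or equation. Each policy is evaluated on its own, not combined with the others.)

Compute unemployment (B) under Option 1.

682

Option 1 (M := 109):
  M = 109
  D = 69
  C = 157
  B = 126 − 4·109 + 3·69 + 5·157 = 682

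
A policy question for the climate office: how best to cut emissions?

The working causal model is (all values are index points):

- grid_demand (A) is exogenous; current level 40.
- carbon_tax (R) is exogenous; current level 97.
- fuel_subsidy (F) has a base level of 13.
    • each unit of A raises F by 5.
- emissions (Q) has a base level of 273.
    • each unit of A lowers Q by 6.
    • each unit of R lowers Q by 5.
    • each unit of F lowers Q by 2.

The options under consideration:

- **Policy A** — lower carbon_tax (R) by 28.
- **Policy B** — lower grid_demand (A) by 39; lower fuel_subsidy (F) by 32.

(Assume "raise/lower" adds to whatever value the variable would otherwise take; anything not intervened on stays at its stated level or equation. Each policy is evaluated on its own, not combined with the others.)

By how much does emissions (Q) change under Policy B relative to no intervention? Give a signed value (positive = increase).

688

Baseline:
  A = 40
  R = 97
  F = 13 + 5·40 = 213
  Q = 273 − 6·40 − 5·97 − 2·213 = -878
Policy B (A − 39, F − 32):
  A = 40 − 39 = 1
  R = 97
  F = 13 + 5·1 (−32 from intervention) = -14
  Q = 273 − 6·1 − 5·97 − 2·(-14) = -190
Change in Q: -190 − (-878) = 688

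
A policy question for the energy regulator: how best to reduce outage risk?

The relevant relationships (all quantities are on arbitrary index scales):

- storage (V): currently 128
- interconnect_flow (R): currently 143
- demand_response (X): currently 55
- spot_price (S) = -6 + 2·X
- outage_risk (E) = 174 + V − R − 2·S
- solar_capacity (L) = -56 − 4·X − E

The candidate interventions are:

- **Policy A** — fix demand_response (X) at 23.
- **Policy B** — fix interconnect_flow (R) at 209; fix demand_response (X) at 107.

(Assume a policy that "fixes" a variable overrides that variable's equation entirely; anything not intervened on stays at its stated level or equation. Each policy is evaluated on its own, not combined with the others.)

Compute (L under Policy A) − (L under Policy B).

Policy A (X := 23):
  V = 128
  R = 143
  X = 23
  S = -6 + 2·23 = 40
  E = 174 + 128 − 143 − 2·40 = 79
  L = -56 − 4·23 − 79 = -227
Policy B (R := 209, X := 107):
  V = 128
  R = 209
  X = 107
  S = -6 + 2·107 = 208
  E = 174 + 128 − 209 − 2·208 = -323
  L = -56 − 4·107 − (-323) = -161
L: -227 − (-161) = -66

-66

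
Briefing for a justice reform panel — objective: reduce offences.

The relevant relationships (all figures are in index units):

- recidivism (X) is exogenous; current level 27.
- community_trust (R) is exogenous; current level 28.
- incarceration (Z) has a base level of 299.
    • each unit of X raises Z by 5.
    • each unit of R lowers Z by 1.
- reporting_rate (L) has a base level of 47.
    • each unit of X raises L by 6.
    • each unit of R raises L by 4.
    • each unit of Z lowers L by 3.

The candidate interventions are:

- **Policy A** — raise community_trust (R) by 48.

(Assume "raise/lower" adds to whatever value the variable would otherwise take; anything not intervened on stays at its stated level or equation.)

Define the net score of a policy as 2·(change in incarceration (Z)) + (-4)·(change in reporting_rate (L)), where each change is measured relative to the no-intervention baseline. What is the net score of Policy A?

-1440

Baseline:
  X = 27
  R = 28
  Z = 299 + 5·27 − 28 = 406
  L = 47 + 6·27 + 4·28 − 3·406 = -897
Policy A (R + 48):
  X = 27
  R = 28 + 48 = 76
  Z = 299 + 5·27 − 76 = 358
  L = 47 + 6·27 + 4·76 − 3·358 = -561
ΔZ = 358 − 406 = -48; ΔL = -561 − (-897) = 336
Score = 2·(-48) + (-4)·336 = -1440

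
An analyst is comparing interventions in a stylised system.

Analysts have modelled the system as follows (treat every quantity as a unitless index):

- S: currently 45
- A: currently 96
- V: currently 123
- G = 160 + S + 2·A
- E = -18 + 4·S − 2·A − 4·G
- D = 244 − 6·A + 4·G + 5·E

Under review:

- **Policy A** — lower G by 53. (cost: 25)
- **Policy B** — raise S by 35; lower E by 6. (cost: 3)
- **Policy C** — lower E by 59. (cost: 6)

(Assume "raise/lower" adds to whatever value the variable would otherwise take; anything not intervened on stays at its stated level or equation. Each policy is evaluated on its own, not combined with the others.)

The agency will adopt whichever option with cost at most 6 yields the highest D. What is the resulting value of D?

-6724

Policy B (S + 35, E − 6):
  S = 45 + 35 = 80
  A = 96
  G = 160 + 80 + 2·96 = 432
  E = -18 + 4·80 − 2·96 − 4·432 (−6 from intervention) = -1624
  D = 244 − 6·96 + 4·432 + 5·(-1624) = -6724
Policy C (E − 59):
  S = 45
  A = 96
  G = 160 + 45 + 2·96 = 397
  E = -18 + 4·45 − 2·96 − 4·397 (−59 from intervention) = -1677
  D = 244 − 6·96 + 4·397 + 5·(-1677) = -7129
Comparing — Policy B: D=-6724, Policy C: D=-7129. Highest is -6724 (Policy B).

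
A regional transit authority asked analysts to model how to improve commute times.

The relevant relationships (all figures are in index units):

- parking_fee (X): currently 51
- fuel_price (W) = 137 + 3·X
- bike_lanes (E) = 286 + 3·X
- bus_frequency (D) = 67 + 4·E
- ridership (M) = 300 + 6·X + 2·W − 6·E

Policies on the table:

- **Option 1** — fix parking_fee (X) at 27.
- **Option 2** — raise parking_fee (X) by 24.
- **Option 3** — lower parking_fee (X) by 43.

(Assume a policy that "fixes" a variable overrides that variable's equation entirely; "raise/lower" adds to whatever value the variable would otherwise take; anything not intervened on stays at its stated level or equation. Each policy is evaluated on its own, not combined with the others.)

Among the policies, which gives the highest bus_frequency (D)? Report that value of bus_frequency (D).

2111

Option 1 (X := 27):
  X = 27
  E = 286 + 3·27 = 367
  D = 67 + 4·367 = 1535
Option 2 (X + 24):
  X = 51 + 24 = 75
  E = 286 + 3·75 = 511
  D = 67 + 4·511 = 2111
Option 3 (X − 43):
  X = 51 − 43 = 8
  E = 286 + 3·8 = 310
  D = 67 + 4·310 = 1307
Comparing — Option 1: D=1535, Option 2: D=2111, Option 3: D=1307. Highest is 2111 (Option 2).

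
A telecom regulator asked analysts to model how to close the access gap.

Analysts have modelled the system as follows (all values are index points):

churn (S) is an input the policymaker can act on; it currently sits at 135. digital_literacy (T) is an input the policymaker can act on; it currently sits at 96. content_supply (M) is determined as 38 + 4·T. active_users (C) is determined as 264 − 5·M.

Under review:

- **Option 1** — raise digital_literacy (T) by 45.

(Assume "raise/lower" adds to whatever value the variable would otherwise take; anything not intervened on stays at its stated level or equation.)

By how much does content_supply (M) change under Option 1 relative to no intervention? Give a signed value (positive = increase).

Baseline:
  T = 96
  M = 38 + 4·96 = 422
Option 1 (T + 45):
  T = 96 + 45 = 141
  M = 38 + 4·141 = 602
Change in M: 602 − 422 = 180

180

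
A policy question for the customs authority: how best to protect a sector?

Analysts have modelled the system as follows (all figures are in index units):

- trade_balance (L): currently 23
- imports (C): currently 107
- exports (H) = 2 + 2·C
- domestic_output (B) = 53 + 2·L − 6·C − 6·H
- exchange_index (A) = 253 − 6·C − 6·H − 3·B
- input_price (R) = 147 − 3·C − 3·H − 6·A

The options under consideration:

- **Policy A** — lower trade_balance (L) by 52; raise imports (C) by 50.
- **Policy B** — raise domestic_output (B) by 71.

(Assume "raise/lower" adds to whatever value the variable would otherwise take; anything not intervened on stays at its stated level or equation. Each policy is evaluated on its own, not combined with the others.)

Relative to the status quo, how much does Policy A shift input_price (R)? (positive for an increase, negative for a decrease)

Baseline:
  L = 23
  C = 107
  H = 2 + 2·107 = 216
  B = 53 + 2·23 − 6·107 − 6·216 = -1839
  A = 253 − 6·107 − 6·216 − 3·(-1839) = 3832
  R = 147 − 3·107 − 3·216 − 6·3832 = -23814
Policy A (L − 52, C + 50):
  L = 23 − 52 = -29
  C = 107 + 50 = 157
  H = 2 + 2·157 = 316
  B = 53 + 2·(-29) − 6·157 − 6·316 = -2843
  A = 253 − 6·157 − 6·316 − 3·(-2843) = 5944
  R = 147 − 3·157 − 3·316 − 6·5944 = -36936
Change in R: -36936 − (-23814) = -13122

-13122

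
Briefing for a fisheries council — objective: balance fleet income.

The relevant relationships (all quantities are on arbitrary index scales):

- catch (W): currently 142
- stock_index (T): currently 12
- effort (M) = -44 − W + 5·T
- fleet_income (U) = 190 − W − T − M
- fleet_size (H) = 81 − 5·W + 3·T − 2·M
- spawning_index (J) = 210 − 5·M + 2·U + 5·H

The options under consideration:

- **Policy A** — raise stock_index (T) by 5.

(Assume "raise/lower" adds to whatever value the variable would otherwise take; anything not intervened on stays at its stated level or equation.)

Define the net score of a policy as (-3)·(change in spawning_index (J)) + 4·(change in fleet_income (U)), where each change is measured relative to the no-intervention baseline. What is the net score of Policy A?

960

Baseline:
  W = 142
  T = 12
  M = -44 − 142 + 5·12 = -126
  U = 190 − 142 − 12 − (-126) = 162
  H = 81 − 5·142 + 3·12 − 2·(-126) = -341
  J = 210 − 5·(-126) + 2·162 + 5·(-341) = -541
Policy A (T + 5):
  W = 142
  T = 12 + 5 = 17
  M = -44 − 142 + 5·17 = -101
  U = 190 − 142 − 17 − (-101) = 132
  H = 81 − 5·142 + 3·17 − 2·(-101) = -376
  J = 210 − 5·(-101) + 2·132 + 5·(-376) = -901
ΔJ = -901 − (-541) = -360; ΔU = 132 − 162 = -30
Score = (-3)·(-360) + 4·(-30) = 960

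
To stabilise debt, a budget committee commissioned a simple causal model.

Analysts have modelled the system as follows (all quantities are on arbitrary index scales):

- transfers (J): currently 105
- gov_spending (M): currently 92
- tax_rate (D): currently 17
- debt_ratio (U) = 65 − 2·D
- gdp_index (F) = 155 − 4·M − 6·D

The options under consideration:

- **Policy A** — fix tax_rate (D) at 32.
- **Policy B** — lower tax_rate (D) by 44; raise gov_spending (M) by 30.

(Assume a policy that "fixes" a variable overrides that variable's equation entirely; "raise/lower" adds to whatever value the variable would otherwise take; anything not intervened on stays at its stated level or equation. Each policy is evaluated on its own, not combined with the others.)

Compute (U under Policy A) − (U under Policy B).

Policy A (D := 32):
  D = 32
  U = 65 − 2·32 = 1
Policy B (D − 44, M + 30):
  D = 17 − 44 = -27
  U = 65 − 2·(-27) = 119
U: 1 − 119 = -118

-118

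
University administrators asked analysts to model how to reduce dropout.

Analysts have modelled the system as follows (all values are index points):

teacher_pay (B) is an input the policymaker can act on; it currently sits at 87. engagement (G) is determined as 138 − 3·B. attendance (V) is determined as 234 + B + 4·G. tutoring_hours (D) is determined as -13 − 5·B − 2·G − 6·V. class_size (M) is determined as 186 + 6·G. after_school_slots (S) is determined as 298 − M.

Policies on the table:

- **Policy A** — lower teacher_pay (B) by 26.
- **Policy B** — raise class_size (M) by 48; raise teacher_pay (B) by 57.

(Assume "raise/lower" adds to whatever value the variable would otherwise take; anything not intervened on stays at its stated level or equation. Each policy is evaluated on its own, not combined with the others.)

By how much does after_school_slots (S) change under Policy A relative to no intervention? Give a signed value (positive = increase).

Baseline:
  B = 87
  G = 138 − 3·87 = -123
  M = 186 + 6·(-123) = -552
  S = 298 − (-552) = 850
Policy A (B − 26):
  B = 87 − 26 = 61
  G = 138 − 3·61 = -45
  M = 186 + 6·(-45) = -84
  S = 298 − (-84) = 382
Change in S: 382 − 850 = -468

-468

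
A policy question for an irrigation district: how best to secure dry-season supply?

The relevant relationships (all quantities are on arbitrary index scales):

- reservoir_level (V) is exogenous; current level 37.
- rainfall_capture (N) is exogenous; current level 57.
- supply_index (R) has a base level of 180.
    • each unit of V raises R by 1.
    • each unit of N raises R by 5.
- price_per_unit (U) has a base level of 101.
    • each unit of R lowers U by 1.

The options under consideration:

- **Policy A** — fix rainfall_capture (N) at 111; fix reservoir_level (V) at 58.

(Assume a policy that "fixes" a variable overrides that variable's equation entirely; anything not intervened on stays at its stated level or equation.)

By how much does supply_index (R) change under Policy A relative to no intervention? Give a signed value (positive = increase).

Baseline:
  V = 37
  N = 57
  R = 180 + 37 + 5·57 = 502
Policy A (N := 111, V := 58):
  V = 58
  N = 111
  R = 180 + 58 + 5·111 = 793
Change in R: 793 − 502 = 291

291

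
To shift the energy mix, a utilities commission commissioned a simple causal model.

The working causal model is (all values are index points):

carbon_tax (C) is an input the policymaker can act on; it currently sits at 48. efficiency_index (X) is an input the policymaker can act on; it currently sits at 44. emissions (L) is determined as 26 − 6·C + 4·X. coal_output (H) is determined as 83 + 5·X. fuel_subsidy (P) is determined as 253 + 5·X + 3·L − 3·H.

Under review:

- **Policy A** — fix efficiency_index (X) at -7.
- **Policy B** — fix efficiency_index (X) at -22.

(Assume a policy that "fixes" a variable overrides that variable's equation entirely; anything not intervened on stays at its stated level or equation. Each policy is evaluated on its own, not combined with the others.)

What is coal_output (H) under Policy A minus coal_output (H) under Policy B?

Policy A (X := -7):
  X = -7
  H = 83 + 5·(-7) = 48
Policy B (X := -22):
  X = -22
  H = 83 + 5·(-22) = -27
H: 48 − (-27) = 75

75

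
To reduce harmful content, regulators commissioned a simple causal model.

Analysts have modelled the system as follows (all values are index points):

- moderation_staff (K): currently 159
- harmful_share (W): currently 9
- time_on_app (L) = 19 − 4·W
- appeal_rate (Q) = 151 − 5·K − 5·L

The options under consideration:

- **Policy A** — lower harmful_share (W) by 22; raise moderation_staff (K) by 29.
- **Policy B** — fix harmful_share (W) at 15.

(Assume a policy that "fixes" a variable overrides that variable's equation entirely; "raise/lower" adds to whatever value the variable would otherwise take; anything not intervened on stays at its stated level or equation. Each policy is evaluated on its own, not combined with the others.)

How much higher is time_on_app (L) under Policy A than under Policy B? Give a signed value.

Policy A (W − 22, K + 29):
  W = 9 − 22 = -13
  L = 19 − 4·(-13) = 71
Policy B (W := 15):
  W = 15
  L = 19 − 4·15 = -41
L: 71 − (-41) = 112

112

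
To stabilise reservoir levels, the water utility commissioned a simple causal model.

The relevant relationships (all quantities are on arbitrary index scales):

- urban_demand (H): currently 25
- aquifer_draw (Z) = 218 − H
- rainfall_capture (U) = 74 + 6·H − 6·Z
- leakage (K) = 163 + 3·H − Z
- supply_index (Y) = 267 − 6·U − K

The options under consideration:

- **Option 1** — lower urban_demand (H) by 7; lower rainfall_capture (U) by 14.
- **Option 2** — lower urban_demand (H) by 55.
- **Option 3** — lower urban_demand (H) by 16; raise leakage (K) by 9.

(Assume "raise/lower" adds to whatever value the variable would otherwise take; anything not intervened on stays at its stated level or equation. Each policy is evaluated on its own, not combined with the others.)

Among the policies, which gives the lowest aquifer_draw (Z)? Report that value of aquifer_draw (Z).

200

Option 1 (H − 7, U − 14):
  H = 25 − 7 = 18
  Z = 218 − 18 = 200
Option 2 (H − 55):
  H = 25 − 55 = -30
  Z = 218 − (-30) = 248
Option 3 (H − 16, K + 9):
  H = 25 − 16 = 9
  Z = 218 − 9 = 209
Comparing — Option 1: Z=200, Option 2: Z=248, Option 3: Z=209. Lowest is 200 (Option 1).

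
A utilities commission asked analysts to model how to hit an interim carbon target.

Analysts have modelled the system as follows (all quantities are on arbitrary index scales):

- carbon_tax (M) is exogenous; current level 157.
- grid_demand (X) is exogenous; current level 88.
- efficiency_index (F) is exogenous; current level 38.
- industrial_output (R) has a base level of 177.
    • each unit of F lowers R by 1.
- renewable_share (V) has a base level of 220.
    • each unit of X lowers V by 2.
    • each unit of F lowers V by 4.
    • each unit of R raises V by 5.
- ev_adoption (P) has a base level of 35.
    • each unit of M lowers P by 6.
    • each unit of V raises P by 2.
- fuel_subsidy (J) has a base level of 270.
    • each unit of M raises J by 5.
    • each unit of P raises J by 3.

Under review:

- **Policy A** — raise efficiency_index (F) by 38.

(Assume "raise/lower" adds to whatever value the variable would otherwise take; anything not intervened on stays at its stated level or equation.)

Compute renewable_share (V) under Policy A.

Policy A (F + 38):
  X = 88
  F = 38 + 38 = 76
  R = 177 − 76 = 101
  V = 220 − 2·88 − 4·76 + 5·101 = 245

245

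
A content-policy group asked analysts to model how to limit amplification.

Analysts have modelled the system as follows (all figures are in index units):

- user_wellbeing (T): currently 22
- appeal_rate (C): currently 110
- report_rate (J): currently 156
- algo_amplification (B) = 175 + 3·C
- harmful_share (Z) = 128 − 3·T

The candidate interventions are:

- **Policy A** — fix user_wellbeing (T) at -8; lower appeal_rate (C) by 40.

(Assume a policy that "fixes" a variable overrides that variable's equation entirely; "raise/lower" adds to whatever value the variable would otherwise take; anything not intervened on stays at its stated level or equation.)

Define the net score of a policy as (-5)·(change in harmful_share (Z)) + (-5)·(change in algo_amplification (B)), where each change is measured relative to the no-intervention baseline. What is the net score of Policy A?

Baseline:
  T = 22
  C = 110
  B = 175 + 3·110 = 505
  Z = 128 − 3·22 = 62
Policy A (T := -8, C − 40):
  T = -8
  C = 110 − 40 = 70
  B = 175 + 3·70 = 385
  Z = 128 − 3·(-8) = 152
ΔZ = 152 − 62 = 90; ΔB = 385 − 505 = -120
Score = (-5)·90 + (-5)·(-120) = 150

150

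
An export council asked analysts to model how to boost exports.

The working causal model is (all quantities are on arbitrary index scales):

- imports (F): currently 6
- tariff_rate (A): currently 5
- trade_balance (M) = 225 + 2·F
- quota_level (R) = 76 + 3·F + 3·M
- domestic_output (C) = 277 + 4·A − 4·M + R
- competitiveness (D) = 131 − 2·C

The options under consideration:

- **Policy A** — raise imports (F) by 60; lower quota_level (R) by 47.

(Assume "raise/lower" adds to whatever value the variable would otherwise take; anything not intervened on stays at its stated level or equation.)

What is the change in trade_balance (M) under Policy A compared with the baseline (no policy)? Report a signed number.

Baseline:
  F = 6
  M = 225 + 2·6 = 237
Policy A (F + 60, R − 47):
  F = 6 + 60 = 66
  M = 225 + 2·66 = 357
Change in M: 357 − 237 = 120

120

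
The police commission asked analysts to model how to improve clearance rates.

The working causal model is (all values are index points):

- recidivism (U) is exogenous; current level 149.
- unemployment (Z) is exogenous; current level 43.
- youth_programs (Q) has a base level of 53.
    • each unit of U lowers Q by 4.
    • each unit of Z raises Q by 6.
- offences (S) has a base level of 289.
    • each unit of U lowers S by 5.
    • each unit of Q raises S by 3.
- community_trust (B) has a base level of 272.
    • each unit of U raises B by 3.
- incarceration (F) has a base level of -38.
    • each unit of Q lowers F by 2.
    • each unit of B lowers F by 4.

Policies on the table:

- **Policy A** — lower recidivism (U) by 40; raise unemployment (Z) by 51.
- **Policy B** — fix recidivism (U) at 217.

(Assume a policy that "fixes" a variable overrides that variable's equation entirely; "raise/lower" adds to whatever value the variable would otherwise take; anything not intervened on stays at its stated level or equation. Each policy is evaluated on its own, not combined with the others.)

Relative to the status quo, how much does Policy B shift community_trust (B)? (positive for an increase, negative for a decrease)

204

Baseline:
  U = 149
  B = 272 + 3·149 = 719
Policy B (U := 217):
  U = 217
  B = 272 + 3·217 = 923
Change in B: 923 − 719 = 204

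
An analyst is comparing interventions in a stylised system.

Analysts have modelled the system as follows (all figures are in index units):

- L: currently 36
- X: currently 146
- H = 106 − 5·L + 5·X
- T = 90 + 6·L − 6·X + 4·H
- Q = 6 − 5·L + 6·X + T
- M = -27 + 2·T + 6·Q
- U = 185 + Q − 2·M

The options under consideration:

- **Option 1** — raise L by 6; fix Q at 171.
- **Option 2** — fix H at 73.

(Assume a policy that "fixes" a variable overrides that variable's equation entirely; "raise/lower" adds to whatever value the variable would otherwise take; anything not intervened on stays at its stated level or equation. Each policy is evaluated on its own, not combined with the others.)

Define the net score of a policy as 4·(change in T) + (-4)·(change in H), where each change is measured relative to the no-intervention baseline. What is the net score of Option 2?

-6996

Baseline:
  L = 36
  X = 146
  H = 106 − 5·36 + 5·146 = 656
  T = 90 + 6·36 − 6·146 + 4·656 = 2054
Option 2 (H := 73):
  L = 36
  X = 146
  H = 73
  T = 90 + 6·36 − 6·146 + 4·73 = -278
ΔT = -278 − 2054 = -2332; ΔH = 73 − 656 = -583
Score = 4·(-2332) + (-4)·(-583) = -6996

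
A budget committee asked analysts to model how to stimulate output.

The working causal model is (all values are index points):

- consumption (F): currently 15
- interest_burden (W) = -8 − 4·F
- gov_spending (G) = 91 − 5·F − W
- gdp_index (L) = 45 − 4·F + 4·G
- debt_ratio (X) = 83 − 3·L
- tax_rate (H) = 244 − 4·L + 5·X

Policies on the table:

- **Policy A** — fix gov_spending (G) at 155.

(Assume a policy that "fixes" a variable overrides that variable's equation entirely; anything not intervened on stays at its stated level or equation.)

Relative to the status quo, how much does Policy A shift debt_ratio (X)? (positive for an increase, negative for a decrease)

-852

Baseline:
  F = 15
  W = -8 − 4·15 = -68
  G = 91 − 5·15 − (-68) = 84
  L = 45 − 4·15 + 4·84 = 321
  X = 83 − 3·321 = -880
Policy A (G := 155):
  F = 15
  W = -8 − 4·15 = -68
  G = 155
  L = 45 − 4·15 + 4·155 = 605
  X = 83 − 3·605 = -1732
Change in X: -1732 − (-880) = -852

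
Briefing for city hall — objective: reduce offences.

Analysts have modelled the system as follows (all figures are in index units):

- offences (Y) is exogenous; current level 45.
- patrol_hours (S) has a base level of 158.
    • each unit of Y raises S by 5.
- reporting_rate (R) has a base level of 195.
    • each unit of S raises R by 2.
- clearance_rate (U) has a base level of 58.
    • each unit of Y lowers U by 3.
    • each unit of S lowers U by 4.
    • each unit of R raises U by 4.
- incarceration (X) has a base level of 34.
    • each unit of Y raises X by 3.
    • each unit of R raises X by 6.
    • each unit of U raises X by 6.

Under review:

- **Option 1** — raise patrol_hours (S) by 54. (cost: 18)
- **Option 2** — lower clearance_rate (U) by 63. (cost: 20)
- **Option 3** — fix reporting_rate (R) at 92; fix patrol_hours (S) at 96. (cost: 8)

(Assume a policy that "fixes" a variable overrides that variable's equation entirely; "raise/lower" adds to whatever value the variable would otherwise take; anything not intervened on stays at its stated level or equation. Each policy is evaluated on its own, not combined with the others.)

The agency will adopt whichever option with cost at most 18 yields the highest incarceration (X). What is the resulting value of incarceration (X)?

Option 1 (S + 54):
  Y = 45
  S = 158 + 5·45 (+54 from intervention) = 437
  R = 195 + 2·437 = 1069
  U = 58 − 3·45 − 4·437 + 4·1069 = 2451
  X = 34 + 3·45 + 6·1069 + 6·2451 = 21289
Option 3 (R := 92, S := 96):
  Y = 45
  S = 96
  R = 92
  U = 58 − 3·45 − 4·96 + 4·92 = -93
  X = 34 + 3·45 + 6·92 + 6·(-93) = 163
Comparing — Option 1: X=21289, Option 3: X=163. Highest is 21289 (Option 1).

21289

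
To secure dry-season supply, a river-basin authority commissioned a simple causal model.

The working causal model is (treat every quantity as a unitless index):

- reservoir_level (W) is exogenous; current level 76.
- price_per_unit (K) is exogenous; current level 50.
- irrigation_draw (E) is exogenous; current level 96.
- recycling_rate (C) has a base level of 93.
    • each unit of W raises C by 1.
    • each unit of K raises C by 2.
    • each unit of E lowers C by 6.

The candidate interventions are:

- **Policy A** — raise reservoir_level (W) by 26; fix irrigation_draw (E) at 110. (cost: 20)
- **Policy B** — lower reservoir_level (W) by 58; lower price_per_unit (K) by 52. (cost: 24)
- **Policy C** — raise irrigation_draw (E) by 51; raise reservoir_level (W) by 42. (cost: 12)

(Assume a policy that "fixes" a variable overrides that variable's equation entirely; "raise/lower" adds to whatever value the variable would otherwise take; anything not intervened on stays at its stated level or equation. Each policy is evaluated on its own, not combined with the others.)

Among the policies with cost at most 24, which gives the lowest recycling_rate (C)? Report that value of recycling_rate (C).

-571

Policy A (W + 26, E := 110):
  W = 76 + 26 = 102
  K = 50
  E = 110
  C = 93 + 102 + 2·50 − 6·110 = -365
Policy B (W − 58, K − 52):
  W = 76 − 58 = 18
  K = 50 − 52 = -2
  E = 96
  C = 93 + 18 + 2·(-2) − 6·96 = -469
Policy C (E + 51, W + 42):
  W = 76 + 42 = 118
  K = 50
  E = 96 + 51 = 147
  C = 93 + 118 + 2·50 − 6·147 = -571
Comparing — Policy A: C=-365, Policy B: C=-469, Policy C: C=-571. Lowest is -571 (Policy C).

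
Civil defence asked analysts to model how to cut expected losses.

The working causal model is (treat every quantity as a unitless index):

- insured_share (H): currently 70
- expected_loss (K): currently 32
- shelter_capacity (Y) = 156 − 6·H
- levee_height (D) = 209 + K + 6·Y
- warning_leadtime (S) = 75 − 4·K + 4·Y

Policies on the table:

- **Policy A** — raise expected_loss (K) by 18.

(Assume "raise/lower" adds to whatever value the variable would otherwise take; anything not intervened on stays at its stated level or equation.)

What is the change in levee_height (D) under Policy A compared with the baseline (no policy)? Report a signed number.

18

Baseline:
  H = 70
  K = 32
  Y = 156 − 6·70 = -264
  D = 209 + 32 + 6·(-264) = -1343
Policy A (K + 18):
  H = 70
  K = 32 + 18 = 50
  Y = 156 − 6·70 = -264
  D = 209 + 50 + 6·(-264) = -1325
Change in D: -1325 − (-1343) = 18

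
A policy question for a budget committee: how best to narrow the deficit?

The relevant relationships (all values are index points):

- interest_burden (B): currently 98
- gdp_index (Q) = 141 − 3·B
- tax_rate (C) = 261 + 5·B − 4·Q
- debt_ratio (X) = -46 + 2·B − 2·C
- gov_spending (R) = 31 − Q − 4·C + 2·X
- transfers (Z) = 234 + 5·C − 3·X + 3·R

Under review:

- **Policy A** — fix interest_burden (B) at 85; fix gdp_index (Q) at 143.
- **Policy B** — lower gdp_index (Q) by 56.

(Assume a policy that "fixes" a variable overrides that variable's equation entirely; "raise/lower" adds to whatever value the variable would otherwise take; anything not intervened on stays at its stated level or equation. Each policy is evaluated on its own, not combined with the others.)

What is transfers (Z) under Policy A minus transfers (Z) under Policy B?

Policy A (B := 85, Q := 143):
  B = 85
  Q = 143
  C = 261 + 5·85 − 4·143 = 114
  X = -46 + 2·85 − 2·114 = -104
  R = 31 − 143 − 4·114 + 2·(-104) = -776
  Z = 234 + 5·114 − 3·(-104) + 3·(-776) = -1212
Policy B (Q − 56):
  B = 98
  Q = 141 − 3·98 (−56 from intervention) = -209
  C = 261 + 5·98 − 4·(-209) = 1587
  X = -46 + 2·98 − 2·1587 = -3024
  R = 31 − (-209) − 4·1587 + 2·(-3024) = -12156
  Z = 234 + 5·1587 − 3·(-3024) + 3·(-12156) = -19227
Z: -1212 − (-19227) = 18015

18015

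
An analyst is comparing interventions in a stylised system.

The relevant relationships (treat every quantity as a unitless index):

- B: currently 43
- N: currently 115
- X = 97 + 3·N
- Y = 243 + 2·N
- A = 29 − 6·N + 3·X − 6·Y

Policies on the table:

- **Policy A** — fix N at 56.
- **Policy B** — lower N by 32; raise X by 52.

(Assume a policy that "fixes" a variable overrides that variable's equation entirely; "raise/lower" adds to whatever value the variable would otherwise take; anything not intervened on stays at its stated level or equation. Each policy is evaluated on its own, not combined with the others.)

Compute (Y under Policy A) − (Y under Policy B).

-54

Policy A (N := 56):
  N = 56
  Y = 243 + 2·56 = 355
Policy B (N − 32, X + 52):
  N = 115 − 32 = 83
  Y = 243 + 2·83 = 409
Y: 355 − 409 = -54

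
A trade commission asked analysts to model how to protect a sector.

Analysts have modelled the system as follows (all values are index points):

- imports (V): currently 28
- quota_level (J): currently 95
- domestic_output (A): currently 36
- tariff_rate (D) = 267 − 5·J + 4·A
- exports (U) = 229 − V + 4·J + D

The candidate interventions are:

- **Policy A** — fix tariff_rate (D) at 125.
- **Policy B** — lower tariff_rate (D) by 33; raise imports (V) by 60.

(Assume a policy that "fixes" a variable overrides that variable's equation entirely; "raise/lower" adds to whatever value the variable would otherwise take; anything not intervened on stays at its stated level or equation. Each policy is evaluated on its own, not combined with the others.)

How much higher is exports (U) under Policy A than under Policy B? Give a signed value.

282

Policy A (D := 125):
  V = 28
  J = 95
  A = 36
  D = 125
  U = 229 − 28 + 4·95 + 125 = 706
Policy B (D − 33, V + 60):
  V = 28 + 60 = 88
  J = 95
  A = 36
  D = 267 − 5·95 + 4·36 (−33 from intervention) = -97
  U = 229 − 88 + 4·95 + (-97) = 424
U: 706 − 424 = 282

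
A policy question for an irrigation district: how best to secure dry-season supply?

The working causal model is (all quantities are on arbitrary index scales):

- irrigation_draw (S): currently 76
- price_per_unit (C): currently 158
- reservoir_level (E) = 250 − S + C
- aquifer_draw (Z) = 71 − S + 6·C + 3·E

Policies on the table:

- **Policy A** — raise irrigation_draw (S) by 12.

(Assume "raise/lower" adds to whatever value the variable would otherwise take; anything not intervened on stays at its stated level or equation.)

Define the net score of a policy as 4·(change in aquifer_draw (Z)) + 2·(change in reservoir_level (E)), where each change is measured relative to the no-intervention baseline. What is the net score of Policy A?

Baseline:
  S = 76
  C = 158
  E = 250 − 76 + 158 = 332
  Z = 71 − 76 + 6·158 + 3·332 = 1939
Policy A (S + 12):
  S = 76 + 12 = 88
  C = 158
  E = 250 − 88 + 158 = 320
  Z = 71 − 88 + 6·158 + 3·320 = 1891
ΔZ = 1891 − 1939 = -48; ΔE = 320 − 332 = -12
Score = 4·(-48) + 2·(-12) = -216

-216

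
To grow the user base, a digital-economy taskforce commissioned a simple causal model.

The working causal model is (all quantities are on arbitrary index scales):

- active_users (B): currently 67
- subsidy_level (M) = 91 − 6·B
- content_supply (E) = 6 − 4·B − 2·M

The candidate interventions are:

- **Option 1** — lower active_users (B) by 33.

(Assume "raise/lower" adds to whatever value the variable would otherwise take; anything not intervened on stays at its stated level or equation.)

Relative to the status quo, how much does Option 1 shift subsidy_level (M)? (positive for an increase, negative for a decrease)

198

Baseline:
  B = 67
  M = 91 − 6·67 = -311
Option 1 (B − 33):
  B = 67 − 33 = 34
  M = 91 − 6·34 = -113
Change in M: -113 − (-311) = 198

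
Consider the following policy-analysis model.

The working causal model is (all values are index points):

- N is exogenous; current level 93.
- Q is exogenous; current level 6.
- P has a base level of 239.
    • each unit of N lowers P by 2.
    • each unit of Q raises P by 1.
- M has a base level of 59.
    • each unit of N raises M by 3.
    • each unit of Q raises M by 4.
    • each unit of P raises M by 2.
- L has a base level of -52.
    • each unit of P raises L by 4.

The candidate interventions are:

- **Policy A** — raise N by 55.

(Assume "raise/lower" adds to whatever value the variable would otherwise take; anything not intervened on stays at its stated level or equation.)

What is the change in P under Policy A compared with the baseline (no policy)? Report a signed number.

Baseline:
  N = 93
  Q = 6
  P = 239 − 2·93 + 6 = 59
Policy A (N + 55):
  N = 93 + 55 = 148
  Q = 6
  P = 239 − 2·148 + 6 = -51
Change in P: -51 − 59 = -110

-110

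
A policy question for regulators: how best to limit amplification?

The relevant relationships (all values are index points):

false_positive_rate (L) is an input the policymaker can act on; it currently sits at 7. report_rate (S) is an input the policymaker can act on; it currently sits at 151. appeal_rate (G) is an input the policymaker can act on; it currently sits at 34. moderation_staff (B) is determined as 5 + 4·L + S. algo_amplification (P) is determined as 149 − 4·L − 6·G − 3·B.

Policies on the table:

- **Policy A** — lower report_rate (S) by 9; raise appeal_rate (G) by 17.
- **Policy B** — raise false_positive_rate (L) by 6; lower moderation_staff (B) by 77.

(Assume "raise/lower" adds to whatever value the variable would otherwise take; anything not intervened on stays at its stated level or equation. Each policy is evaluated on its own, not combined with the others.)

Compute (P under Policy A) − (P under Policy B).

-210

Policy A (S − 9, G + 17):
  L = 7
  S = 151 − 9 = 142
  G = 34 + 17 = 51
  B = 5 + 4·7 + 142 = 175
  P = 149 − 4·7 − 6·51 − 3·175 = -710
Policy B (L + 6, B − 77):
  L = 7 + 6 = 13
  S = 151
  G = 34
  B = 5 + 4·13 + 151 (−77 from intervention) = 131
  P = 149 − 4·13 − 6·34 − 3·131 = -500
P: -710 − (-500) = -210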